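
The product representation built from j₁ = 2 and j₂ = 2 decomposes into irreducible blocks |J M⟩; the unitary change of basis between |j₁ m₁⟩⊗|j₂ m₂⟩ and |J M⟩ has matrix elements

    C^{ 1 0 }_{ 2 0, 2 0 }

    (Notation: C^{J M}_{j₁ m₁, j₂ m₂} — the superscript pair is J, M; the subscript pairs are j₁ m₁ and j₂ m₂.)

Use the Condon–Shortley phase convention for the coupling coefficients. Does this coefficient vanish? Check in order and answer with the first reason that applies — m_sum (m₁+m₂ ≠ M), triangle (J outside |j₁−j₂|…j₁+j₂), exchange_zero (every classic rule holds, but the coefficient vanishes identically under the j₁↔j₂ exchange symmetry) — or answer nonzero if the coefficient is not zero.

m-sum: m₁+m₂ = 0+0 = 0, M = 0  ✓
triangle: |j₁−j₂| = 0 ≤ J = 1 ≤ j₁+j₂ = 4  ✓
exchange: j₁=j₂ and m₁=m₂, and (−1)^(j₁+j₂−J) = (−1)^3 = −1 forces ⟨j₁m₁;j₂m₂|JM⟩ = −⟨j₂m₂;j₁m₁|JM⟩ = −⟨j₁m₁;j₂m₂|JM⟩ ⇒ the coefficient vanishes identically
Racah sum check: Σ_k collapses to 0 ⇒ CG = 0

exchange_zero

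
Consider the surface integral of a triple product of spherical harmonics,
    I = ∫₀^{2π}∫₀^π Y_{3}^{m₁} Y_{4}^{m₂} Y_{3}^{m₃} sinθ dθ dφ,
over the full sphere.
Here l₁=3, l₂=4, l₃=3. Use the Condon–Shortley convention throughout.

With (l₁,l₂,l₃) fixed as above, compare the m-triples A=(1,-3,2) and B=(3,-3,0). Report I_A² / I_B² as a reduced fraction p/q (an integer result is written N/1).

2/9

l's match ⇒ only the (l;m) 3-j factors differ between A and B.
A: triangle coeff Δ(3,4,3) = 1/34650; Σ_t [0,1]: t=0:+1/288 t=1:−1/144 = -1/288; (3j)²=1/99 [(3 4 3; 1 -3 2)], sign=+1
B: triangle coeff Δ(3,4,3) = 1/34650; Σ_t [0,0]: t=0:+1/288 = 1/288; (3j)²=1/22 [(3 4 3; 3 -3 0)], sign=-1
I_A²/I_B² = (1/99)/(1/22) = 2/9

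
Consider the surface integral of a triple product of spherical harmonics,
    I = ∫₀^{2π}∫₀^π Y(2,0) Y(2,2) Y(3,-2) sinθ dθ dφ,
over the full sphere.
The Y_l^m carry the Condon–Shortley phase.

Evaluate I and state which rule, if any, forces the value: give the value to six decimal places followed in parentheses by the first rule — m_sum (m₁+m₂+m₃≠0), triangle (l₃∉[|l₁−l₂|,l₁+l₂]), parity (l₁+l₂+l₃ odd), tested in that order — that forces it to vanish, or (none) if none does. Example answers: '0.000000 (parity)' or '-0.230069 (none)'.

L=7 odd ⇒ parity kills the (l;000) factor ⇒ I = 0

0.000000 (parity)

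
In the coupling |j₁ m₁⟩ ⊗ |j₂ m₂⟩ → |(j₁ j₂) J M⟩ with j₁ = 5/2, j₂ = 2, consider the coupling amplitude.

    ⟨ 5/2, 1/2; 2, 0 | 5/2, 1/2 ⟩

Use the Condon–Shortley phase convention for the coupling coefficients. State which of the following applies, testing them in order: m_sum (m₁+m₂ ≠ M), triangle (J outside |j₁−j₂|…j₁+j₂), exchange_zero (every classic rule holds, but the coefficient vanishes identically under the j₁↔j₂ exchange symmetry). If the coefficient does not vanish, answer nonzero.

m-sum: m₁+m₂ = 1/2+0 = 1/2, M = 1/2  ✓
triangle: |j₁−j₂| = 1/2 ≤ J = 5/2 ≤ j₁+j₂ = 9/2  ✓
exchange: j₁≠j₂ or m₁≠m₂ — the exchange symmetry imposes no constraint here
value check: CG = −√(8/35) = -0.478091 ≠ 0

nonzero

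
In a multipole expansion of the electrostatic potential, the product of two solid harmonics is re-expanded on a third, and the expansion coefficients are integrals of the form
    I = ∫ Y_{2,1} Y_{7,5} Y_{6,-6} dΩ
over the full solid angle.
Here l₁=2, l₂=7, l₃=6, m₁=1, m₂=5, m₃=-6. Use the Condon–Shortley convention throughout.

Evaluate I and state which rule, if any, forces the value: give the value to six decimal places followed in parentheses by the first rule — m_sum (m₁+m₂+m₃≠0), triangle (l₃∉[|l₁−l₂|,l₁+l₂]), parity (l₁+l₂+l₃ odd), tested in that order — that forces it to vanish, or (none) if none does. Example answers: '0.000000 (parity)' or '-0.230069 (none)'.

0.000000 (parity)

L=15 odd ⇒ parity kills the (l;000) factor ⇒ I = 0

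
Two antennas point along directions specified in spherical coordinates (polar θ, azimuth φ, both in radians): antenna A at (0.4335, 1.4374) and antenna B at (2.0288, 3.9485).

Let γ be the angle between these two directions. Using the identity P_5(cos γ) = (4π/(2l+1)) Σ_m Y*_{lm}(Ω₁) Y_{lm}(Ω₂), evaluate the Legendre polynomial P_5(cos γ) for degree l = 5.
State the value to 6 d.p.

0.373483

Term-by-term m-sum for l=5 (normalisation 4π/11 = 1.142397):
  m=-5: (0.003755, 0.004769) × (0.168967, -0.209867) = (0.001635, 0.000018)  (running Σ = (0.001635, 0.000018))
  m=-4: (0.035702, -0.021091) × (0.418464, -0.036092) = (0.014179, -0.010114)  (running Σ = (0.015814, -0.010096))
  m=-3: (-0.064049, -0.151411) × (0.142434, 0.125144) = (0.009825, -0.029581)  (running Σ = (0.025639, -0.039678))
  m=-2: (-0.384975, 0.105217) × (-0.010720, -0.249043) = (0.030330, 0.094747)  (running Σ = (0.055970, 0.055070))
  m=-1: (0.066445, 0.495141) × (0.185680, -0.193845) = (0.108318, 0.079058)  (running Σ = (0.164288, 0.134128))
  m=0: (0.008550, -0.000000) × (-0.192502, 0.000000) = (-0.001646, 0.000000)  (running Σ = (0.162642, 0.134128))
  m=1: (-0.066445, 0.495141) × (-0.185680, -0.193845) = (0.108318, -0.079058)  (running Σ = (0.270959, 0.055070))
  m=2: (-0.384975, -0.105217) × (-0.010720, 0.249043) = (0.030330, -0.094747)  (running Σ = (0.301290, -0.039678))
  m=3: (0.064049, -0.151411) × (-0.142434, 0.125144) = (0.009825, 0.029581)  (running Σ = (0.311115, -0.010096))
  m=4: (0.035702, 0.021091) × (0.418464, 0.036092) = (0.014179, 0.010114)  (running Σ = (0.325294, 0.000018))
  m=5: (-0.003755, 0.004769) × (-0.168967, -0.209867) = (0.001635, -0.000018)  (running Σ = (0.326929, -0.000000))
Total Σ_m = (0.326929, -0.000000). Multiply by 1.142397: (0.373483, -0.000000). P_5(cos γ) = 0.373483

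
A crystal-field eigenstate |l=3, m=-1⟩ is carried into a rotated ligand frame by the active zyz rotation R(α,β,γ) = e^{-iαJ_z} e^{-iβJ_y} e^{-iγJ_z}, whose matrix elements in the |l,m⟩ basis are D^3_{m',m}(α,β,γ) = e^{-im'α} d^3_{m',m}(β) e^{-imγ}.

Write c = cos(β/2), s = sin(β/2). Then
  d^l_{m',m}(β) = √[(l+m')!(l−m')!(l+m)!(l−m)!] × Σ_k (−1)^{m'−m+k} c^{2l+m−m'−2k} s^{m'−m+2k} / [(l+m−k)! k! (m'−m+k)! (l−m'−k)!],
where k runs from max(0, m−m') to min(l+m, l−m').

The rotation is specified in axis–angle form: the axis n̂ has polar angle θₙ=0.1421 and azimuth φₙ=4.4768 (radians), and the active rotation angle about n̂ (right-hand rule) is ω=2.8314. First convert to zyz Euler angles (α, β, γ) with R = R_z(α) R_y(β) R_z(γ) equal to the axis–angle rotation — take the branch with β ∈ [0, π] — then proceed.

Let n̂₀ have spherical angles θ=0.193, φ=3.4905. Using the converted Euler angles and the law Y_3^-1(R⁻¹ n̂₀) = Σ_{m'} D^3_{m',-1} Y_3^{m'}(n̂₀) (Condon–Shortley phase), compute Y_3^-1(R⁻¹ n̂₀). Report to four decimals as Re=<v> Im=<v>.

Axis–angle → zyz. n̂ = (sinθₙcosφₙ, sinθₙsinφₙ, cosθₙ) = (-0.033057, -0.137710, +0.989921), ω = 2.8314.
R = I cosω + sinω [n̂]ₓ + (1−cosω) n̂n̂ᵀ gives
  R = [-0.950141, -0.293278, -0.105921; +0.311053, -0.915252, -0.256048; -0.021851, -0.276229, +0.960843]
β = atan2(√(R₁₃²+R₂₃²), R₃₃) = 0.280766; α = atan2(R₂₃, R₁₃) mod 2π = 4.320150; γ = atan2(R₃₂, −R₃₁) mod 2π = 4.791328
Need the full column D^3_{m',-1} for m'=−3..3 at α=4.3202, β=0.2808, γ=4.7913.
cos(β/2)=0.990162, sin(β/2)=0.139922
d^3_{-3,-1}: single k=2 term ⇒ +0.072886;  D = +0.033205-0.064883i
d^3_{-2,-1}: k∈[1..2] ⇒ +0.421133 -0.016819 = +0.404314;  D = +0.262175+0.307789i
d^3_{-1,-1}: k∈[0..2] ⇒ +0.942408 -0.150553 +0.002255 = +0.794109;  D = -0.755453+0.244744i
d^3_{0,-1}: k∈[0..2] ⇒ -0.461328 +0.027637 -0.000184 = -0.433875;  D = -0.034214+0.432524i
d^3_{1,-1}: k∈[0..2] ⇒ +0.112915 -0.003006 +0.000008 = +0.109916;  D = +0.097939+0.049895i
d^3_{2,-1}: k∈[0..1] ⇒ -0.016819 +0.000168 = -0.016651;  D = +0.012656-0.010821i
d^3_{3,-1}: single k=0 term ⇒ +0.001455;  D = -0.000451-0.001384i
Y_3^{m'}(θ=0.193,φ=3.4905) and Σ D·Y over m':
  (+0.0332-0.0649i)·(-0.0015+0.0025i)  (+0.2622+0.3078i)·(+0.0283-0.0237i)  (-0.7555+0.2447i)·(-0.2223+0.0809i)  (-0.0342+0.4325i)·(+0.6651+0.0000i)  (+0.0979+0.0499i)·(+0.2223+0.0809i)  (+0.0127-0.0108i)·(+0.0283+0.0237i)  (-0.0005-0.0014i)·(+0.0015+0.0025i)
Y_3^-1(R⁻¹ n̂) = +0.158564+0.193854i

Re=0.1586 Im=0.1939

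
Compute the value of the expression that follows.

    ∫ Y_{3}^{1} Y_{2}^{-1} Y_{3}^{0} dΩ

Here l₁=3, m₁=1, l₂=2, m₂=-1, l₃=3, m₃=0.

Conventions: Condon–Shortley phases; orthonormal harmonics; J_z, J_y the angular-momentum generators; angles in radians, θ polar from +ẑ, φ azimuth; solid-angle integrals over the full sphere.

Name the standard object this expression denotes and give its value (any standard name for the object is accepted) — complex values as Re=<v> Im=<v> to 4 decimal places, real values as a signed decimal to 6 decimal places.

Gaunt coefficient, -0.059471

This is a Gaunt coefficient — the integral of a triple product of spherical harmonics over the sphere.
Rules hold: Σm=0, L=8 even, 1≤3≤5.
N = 7·5·7 = 245
Δ = 2!·4!·2!/9! = 1/3780
Racah Σ t=0..2: t=0:+1/24 t=1:−1/4 t=2:+1/24 = -1/6
⇒ 3j(3 2 3; 0 0 0)² = 4/105, sgn +1
Racah Σ t=0..1: t=0:+1/8 t=1:−1/12 = 1/24
⇒ 3j(3 2 3; 1 -1 0)² = 1/210, sgn -1
4πI² = N·(3j₀)²·(3jₘ)² = 2/45
I = -1·√(0.0444444/4π) = -0.05947080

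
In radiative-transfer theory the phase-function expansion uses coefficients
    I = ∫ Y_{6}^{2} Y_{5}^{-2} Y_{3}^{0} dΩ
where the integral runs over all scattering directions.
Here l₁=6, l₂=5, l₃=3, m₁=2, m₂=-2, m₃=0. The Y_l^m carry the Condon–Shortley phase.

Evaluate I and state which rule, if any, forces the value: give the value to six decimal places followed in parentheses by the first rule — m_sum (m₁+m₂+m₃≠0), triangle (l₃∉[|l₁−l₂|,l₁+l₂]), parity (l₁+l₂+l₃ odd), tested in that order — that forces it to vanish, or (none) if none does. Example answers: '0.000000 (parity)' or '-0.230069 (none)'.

0.058844 (none)

Checks pass: Σm=0; 14 even; l₃=3∈[1,11].
(2·6+1)(2·5+1)(2·3+1) = 1001
Δ: 8! 4! 2! / 15! → 1/675675
sum: t=3:−1/8640 t=4:+1/2304 t=5:−1/8640 = 7/34560
3j²(6 5 3; 0 0 0) = Δ·Π!·Σ² = 7/429  (sign -1)
sum: t=1:−1/60480 t=2:+1/5760 t=3:−1/8640 = 1/24192
3j²(6 5 3; 2 -2 0) = Δ·Π!·Σ² = 8/3003  (sign -1)
combine: 4πI² = 1001·7/429·8/3003 = 56/1287
take √, sign +1: I = 0.05884368
No selection rule forces the value: the integral is nonzero (none).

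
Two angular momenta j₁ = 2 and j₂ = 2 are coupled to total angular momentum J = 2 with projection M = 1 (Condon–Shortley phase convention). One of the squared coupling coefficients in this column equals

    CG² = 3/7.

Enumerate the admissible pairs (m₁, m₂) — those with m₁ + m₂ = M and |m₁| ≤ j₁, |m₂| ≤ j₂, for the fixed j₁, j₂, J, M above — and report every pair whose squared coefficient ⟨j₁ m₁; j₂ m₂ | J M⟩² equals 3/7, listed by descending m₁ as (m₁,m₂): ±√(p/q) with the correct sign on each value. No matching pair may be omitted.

Admissible pairs with m₁+m₂ = M = 1: (-1,2), (0,1), (1,0), (2,-1)
  (m₁,m₂)=(2,-1): CG² = 3/7, CG = +√(3/7)   ← matches the target
  (m₁,m₂)=(1,0): CG² = 1/14, CG = −√(1/14)
  (m₁,m₂)=(0,1): CG² = 1/14, CG = −√(1/14)
  (m₁,m₂)=(-1,2): CG² = 3/7, CG = +√(3/7)   ← matches the target
Pairs with CG² = 3/7: (2,-1): +√(3/7); (-1,2): +√(3/7)

(2,-1): +√(3/7); (-1,2): +√(3/7)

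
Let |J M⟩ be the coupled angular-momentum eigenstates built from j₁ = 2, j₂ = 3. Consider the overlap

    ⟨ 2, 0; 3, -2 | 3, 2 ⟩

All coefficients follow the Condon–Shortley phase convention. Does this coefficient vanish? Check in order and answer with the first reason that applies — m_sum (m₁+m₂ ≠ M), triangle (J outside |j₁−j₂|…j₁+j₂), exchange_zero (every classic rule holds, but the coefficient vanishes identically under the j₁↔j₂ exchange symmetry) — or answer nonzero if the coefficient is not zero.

m_sum

m-sum: m₁+m₂ = 0+(-2) = -2, M = 2  ✗ ⇒ coefficient is 0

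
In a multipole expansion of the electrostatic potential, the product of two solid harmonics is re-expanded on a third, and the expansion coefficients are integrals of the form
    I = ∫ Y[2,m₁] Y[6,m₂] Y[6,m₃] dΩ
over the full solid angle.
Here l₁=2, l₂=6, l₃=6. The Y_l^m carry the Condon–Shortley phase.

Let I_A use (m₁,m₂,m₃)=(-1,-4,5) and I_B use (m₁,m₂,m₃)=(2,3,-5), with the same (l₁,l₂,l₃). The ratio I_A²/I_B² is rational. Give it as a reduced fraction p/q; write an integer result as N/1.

27/10

Same 2,6,6: normalisation and zero-m 3j drop out of the ratio.
A: Δ: 2! 2! 10! / 15! → 1/90090; sum: t=1:−1/725760 t=2:+1/7257600 = -1/806400; 3j²(2 6 6; -1 -4 5) = Δ·Π!·Σ² = 27/910  (sign +1)
B: Δ: 2! 2! 10! / 15! → 1/90090; sum: t=0:+1/1451520 = 1/1451520; 3j²(2 6 6; 2 3 -5) = Δ·Π!·Σ² = 1/91  (sign -1)
I_A²/I_B² = (27/910)/(1/91) = 27/10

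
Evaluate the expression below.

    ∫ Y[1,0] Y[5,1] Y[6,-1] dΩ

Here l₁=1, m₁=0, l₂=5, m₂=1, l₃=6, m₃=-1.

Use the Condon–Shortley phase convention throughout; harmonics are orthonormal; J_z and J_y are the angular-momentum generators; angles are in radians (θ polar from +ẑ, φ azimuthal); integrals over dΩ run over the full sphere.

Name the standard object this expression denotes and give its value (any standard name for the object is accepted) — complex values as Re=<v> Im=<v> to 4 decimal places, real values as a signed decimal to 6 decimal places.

This is a Gaunt coefficient — the integral of a triple product of spherical harmonics over the sphere.
Checks pass: Σm=0; 12 even; l₃=6∈[4,6].
(2·1+1)(2·5+1)(2·6+1) = 429
Δ: 0! 2! 10! / 13! → 1/858
sum: t=0:+1/14400 = 1/14400
3j²(1 5 6; 0 0 0) = Δ·Π!·Σ² = 6/143  (sign +1)
sum: t=0:+1/17280 = 1/17280
3j²(1 5 6; 0 1 -1) = Δ·Π!·Σ² = 35/858  (sign -1)
combine: 4πI² = 429·6/143·35/858 = 105/143
take √, sign -1: I = -0.24172507

Gaunt coefficient, -0.241725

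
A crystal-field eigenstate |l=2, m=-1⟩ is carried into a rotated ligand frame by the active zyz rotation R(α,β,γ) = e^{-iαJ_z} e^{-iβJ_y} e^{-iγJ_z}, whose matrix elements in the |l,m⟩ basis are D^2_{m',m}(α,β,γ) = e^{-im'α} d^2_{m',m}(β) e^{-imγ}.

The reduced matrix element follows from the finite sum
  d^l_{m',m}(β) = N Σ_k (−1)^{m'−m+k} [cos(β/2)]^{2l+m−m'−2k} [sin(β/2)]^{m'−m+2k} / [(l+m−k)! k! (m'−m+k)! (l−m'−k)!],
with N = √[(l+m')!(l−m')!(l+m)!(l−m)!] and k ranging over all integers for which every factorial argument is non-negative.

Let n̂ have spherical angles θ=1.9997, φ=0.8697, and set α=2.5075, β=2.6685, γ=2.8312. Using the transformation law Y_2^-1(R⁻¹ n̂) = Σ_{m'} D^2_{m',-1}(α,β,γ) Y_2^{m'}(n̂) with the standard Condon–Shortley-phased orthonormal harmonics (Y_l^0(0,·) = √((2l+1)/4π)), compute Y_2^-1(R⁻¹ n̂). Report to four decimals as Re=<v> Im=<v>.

Need the full column D^2_{m',-1} for m'=−2..2 at α=2.5075, β=2.6685, γ=2.8312.
cos(β/2)=0.234347, sin(β/2)=0.972153
d^2_{-2,-1}: single k=1 term ⇒ +0.025023;  D = +0.000195+0.025022i
d^2_{-1,-1}: k∈[0..1] ⇒ +0.003016 -0.155707 = -0.152691;  D = -0.089501+0.123709i
d^2_{0,-1}: k∈[0..1] ⇒ -0.030647 +0.527398 = +0.496751;  D = -0.473013+0.151724i
d^2_{1,-1}: k∈[0..1] ⇒ +0.155707 -0.893179 = -0.737473;  D = -0.699172-0.234573i
d^2_{2,-1}: single k=0 term ⇒ -0.430618;  D = +0.247746+0.352213i
Y_2^{m'}(θ=1.9997,φ=0.8697) and Σ D·Y over m':
  (+0.0002+0.0250i)·(-0.0536-0.3149i)  (-0.0895+0.1237i)·(-0.1885+0.2233i)  (-0.4730+0.1517i)·(-0.1517+0.0000i)  (-0.6992-0.2346i)·(+0.1885+0.2233i)  (+0.2477+0.3522i)·(-0.0536+0.3149i)
Y_2^-1(R⁻¹ n̂) = -0.134712-0.208895i

Re=-0.1347 Im=-0.2089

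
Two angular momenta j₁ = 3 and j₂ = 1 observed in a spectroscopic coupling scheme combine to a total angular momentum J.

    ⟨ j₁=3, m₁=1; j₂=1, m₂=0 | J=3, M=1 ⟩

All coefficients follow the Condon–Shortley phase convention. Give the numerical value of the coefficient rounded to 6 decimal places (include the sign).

triangle: 1!×5!×1!/8! = 120/40320
(j±m)!: 4!×2!×1!×1!×4!×2! = 2304
prefactor² = (2J+1)×Δ×N² = 48
  k=0: +1/(0!×1!×2!×1!×3!×0!) = 1/12
  k=1: −1/(1!×0!×1!×0!×4!×1!) = -1/24
Σ = 1/24  ⇒  CG² = 48×(1/24)² = 1/12
CG = +√(1/12) = +0.288675

+0.288675  (= +√(1/12))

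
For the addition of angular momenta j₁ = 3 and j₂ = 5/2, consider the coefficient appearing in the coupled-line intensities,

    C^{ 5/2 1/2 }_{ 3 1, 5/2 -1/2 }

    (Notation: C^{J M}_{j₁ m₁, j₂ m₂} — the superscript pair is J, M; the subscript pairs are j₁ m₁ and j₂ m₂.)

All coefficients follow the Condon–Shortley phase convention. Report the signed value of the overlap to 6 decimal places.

-0.478091  (= −√(8/35))

√[6·3!3!2!/9! · 4!2!2!3!3!2!] = √(288/35)
  +(−1)^0/∏(0,3,2,2,1,0)! = 1/24  (running 1/24)
  +(−1)^1/∏(1,2,1,1,2,1)! = -1/4  (running -5/24)
  +(−1)^2/∏(2,1,0,0,3,2)! = 1/24  (running -1/6)
⟨..|..⟩ = √(288/35)·(-1/6) = -0.478091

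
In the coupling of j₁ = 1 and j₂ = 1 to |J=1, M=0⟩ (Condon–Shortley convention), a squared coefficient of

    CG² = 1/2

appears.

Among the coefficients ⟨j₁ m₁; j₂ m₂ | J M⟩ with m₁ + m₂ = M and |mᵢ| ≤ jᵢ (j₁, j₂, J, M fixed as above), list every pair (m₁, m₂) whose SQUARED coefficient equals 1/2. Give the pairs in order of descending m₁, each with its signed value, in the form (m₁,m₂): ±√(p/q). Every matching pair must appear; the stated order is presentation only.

(1,-1): +√(1/2); (-1,1): −√(1/2)

Admissible pairs with m₁+m₂ = M = 0: (-1,1), (0,0), (1,-1)
  (m₁,m₂)=(1,-1): CG² = 1/2, CG = +√(1/2)   ← matches the target
  (m₁,m₂)=(0,0): CG² = 0/1, CG = 0
  (m₁,m₂)=(-1,1): CG² = 1/2, CG = −√(1/2)   ← matches the target
Pairs with CG² = 1/2: (1,-1): +√(1/2); (-1,1): −√(1/2)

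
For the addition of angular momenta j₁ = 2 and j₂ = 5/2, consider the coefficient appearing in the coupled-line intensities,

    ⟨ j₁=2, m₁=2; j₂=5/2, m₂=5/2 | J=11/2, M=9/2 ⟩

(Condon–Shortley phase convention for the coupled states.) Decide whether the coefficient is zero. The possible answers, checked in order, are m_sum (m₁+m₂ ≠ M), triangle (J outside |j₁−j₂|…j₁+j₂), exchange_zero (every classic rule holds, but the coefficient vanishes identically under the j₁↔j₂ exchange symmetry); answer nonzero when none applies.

m-sum: m₁+m₂ = 2+5/2 = 9/2, M = 9/2  ✓
triangle: need |j₁−j₂| ≤ J ≤ j₁+j₂, i.e. J ∈ [1/2, 9/2]; J = 11/2 is outside ✗ ⇒ coefficient is 0

triangle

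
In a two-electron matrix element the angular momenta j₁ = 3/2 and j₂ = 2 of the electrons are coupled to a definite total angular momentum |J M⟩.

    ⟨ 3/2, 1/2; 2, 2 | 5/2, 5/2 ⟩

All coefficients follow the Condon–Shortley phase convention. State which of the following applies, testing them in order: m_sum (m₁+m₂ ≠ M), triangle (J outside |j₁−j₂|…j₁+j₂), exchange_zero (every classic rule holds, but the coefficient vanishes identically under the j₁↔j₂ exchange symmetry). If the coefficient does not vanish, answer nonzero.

m-sum: m₁+m₂ = 1/2+2 = 5/2, M = 5/2  ✓
triangle: |j₁−j₂| = 1/2 ≤ J = 5/2 ≤ j₁+j₂ = 7/2  ✓
exchange: j₁≠j₂ or m₁≠m₂ — the exchange symmetry imposes no constraint here
value check: CG = −√(4/7) = -0.755929 ≠ 0

nonzero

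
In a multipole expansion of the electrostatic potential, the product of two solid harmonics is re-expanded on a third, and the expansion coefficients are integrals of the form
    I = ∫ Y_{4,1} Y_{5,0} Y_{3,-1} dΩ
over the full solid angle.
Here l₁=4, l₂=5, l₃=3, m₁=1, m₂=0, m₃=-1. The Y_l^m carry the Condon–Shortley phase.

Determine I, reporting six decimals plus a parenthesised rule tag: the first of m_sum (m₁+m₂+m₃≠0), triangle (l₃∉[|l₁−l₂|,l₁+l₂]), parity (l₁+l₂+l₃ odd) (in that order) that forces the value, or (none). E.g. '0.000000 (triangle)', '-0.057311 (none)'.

-0.009577 (none)

m-sum 0 ✓  L=12 even ✓  1≤3≤9 ✓
Π(2lᵢ+1) = 9×11×7 = 693
triangle coeff Δ(4,5,3) = 1/180180
Σ_t [2,4]: t=2:+1/576 t=3:−1/144 t=4:+1/576 = -1/288
(3j)²=20/1001 [(4 5 3; 0 0 0)], sign=+1
Σ_t [1,3]: t=1:−1/5760 t=2:+1/288 t=3:−1/288 = -1/5760
(3j)²=1/12012 [(4 5 3; 1 0 -1)], sign=-1
⇒ 4πI² = 15/13013
I = (-1)√(15/13013/(4π)) = -0.00957750
No selection rule forces the value: the integral is nonzero (none).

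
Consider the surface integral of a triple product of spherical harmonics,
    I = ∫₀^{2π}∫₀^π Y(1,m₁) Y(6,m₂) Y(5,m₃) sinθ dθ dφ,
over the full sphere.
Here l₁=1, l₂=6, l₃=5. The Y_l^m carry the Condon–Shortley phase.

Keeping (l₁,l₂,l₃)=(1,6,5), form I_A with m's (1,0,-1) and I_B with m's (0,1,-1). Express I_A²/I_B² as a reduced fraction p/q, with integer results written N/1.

l's match ⇒ only the (l;m) 3-j factors differ between A and B.
A: triangle coeff Δ(1,6,5) = 1/858; Σ_t [0,0]: t=0:+1/34560 = 1/34560; (3j)²=5/286 [(1 6 5; 1 0 -1)], sign=+1
B: triangle coeff Δ(1,6,5) = 1/858; Σ_t [1,1]: t=1:−1/17280 = -1/17280; (3j)²=35/858 [(1 6 5; 0 1 -1)], sign=-1
I_A²/I_B² = (5/286)/(35/858) = 3/7

3/7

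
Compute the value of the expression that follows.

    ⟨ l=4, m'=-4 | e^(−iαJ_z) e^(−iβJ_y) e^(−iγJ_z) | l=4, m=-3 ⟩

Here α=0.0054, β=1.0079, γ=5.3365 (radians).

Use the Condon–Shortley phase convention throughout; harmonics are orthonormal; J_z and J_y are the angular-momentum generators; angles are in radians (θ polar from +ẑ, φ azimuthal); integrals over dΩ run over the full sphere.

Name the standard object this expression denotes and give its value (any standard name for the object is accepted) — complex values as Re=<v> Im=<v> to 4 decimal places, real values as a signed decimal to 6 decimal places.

This is a Wigner D-matrix element — the rotation-matrix element ⟨l m'| R(α,β,γ) |l m⟩ in the angular-momentum basis.
First d^4_{-4,-3}(β=1.0079), then the phase factors e^{-i(-4)α} and e^{-i(-3)γ}:
Half-angle: c=0.875682, s=0.482888. N=√(1·40320·1·5040)=14255.272709
The bounds max(0,m−m')=1 and min(l+m,l−m')=1 give 1 term
  k=1: (−1)^0·14255.2727/(5040)·0.8757^7·0.4829^1 = +0.539283
d^4_{-4,-3}(1.0079) = +0.539283
Phases: e^{-i·(-4)·0.0054}=+0.999767+0.021598i, e^{-i·(-3)·5.3365}=-0.954881-0.296988i ⇒ D=-0.511372-0.171245i

Wigner D-matrix element, Re=-0.5114 Im=-0.1712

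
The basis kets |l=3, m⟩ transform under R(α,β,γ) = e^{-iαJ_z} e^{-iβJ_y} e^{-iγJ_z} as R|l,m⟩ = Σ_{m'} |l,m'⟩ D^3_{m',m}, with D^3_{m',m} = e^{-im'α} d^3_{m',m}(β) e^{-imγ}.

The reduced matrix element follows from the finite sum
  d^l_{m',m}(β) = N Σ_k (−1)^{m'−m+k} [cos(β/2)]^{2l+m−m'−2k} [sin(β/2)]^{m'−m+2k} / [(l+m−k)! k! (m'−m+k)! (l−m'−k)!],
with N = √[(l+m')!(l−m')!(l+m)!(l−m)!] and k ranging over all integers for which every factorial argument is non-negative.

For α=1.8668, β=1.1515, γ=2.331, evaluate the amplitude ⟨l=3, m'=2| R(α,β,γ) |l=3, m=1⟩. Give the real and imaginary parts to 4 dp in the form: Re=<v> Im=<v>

Re=-0.1098 Im=-0.0244

Split into d^3_{2,1}(β=1.1515) × two z-phases.
c=cos(1.151500/2)=0.838784, s=sin(1.151500/2)=0.544464; N=√[120·1·24·2]=75.894664
The bounds max(0,m−m')=0 and min(l+m,l−m')=1 give 2 terms
  k=0: (−1)^1·75.8947/(24)·0.8388^5·0.5445^1 = -0.714859
  k=1: (−1)^2·75.8947/(12)·0.8388^3·0.5445^3 = +0.602405
d^3_{2,1}(1.1515) = -0.714859 +0.602405 = -0.112454
D = (-0.829822+0.558028i)·(-0.112454)·(-0.689069-0.724696i) = -0.109779-0.024386i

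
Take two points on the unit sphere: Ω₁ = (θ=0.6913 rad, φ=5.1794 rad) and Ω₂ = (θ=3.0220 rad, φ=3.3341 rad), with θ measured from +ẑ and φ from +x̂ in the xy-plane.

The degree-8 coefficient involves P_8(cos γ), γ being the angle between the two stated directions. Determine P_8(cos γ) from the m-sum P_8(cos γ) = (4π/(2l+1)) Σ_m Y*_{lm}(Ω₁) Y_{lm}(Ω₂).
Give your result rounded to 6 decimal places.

0.053731

Expand P_8 via completeness: Σ_{m} conj(Y_{8,m}) at Ω₁ times Y_{8,m} at Ω₂ —
  [-8]  conj(Y_{8,-8})(Ω₁) = -0.01165 - 0.00788j ; Y_{8,-8}(Ω₂) = 0.00000 - 0.00000j ; Δ = -0.00000 + 0.00000j
  [-7]  conj(Y_{8,-7})(Ω₁) = 0.00865 - 0.06745j ; Y_{8,-7}(Ω₂) = 0.00000 - 0.00000j ; Δ = -0.00000 - 0.00000j
  [-6]  conj(Y_{8,-6})(Ω₁) = 0.18836 - 0.06653j ; Y_{8,-6}(Ω₂) = 0.00001 - 0.00001j ; Δ = 0.00000 - 0.00000j
  [-5]  conj(Y_{8,-5})(Ω₁) = 0.28118 + 0.26954j ; Y_{8,-5}(Ω₂) = 0.00013 - 0.00019j ; Δ = 0.00009 - 0.00002j
  [-4]  conj(Y_{8,-4})(Ω₁) = -0.13860 + 0.45245j ; Y_{8,-4}(Ω₂) = 0.00190 - 0.00184j ; Δ = 0.00057 + 0.00111j
  [-3]  conj(Y_{8,-3})(Ω₁) = -0.22469 + 0.03852j ; Y_{8,-3}(Ω₂) = 0.01884 - 0.01228j ; Δ = -0.00376 + 0.00348j
  [-2]  conj(Y_{8,-2})(Ω₁) = 0.14730 + 0.19917j ; Y_{8,-2}(Ω₂) = 0.12575 - 0.05096j ; Δ = 0.02867 + 0.01754j
  [-1]  conj(Y_{8,-1})(Ω₁) = -0.16410 + 0.32545j ; Y_{8,-1}(Ω₂) = 0.50842 - 0.09910j ; Δ = -0.05118 + 0.18173j
  [+0]  conj(Y_{8,0})(Ω₁) = 0.14044 + 0.00000j ; Y_{8,0}(Ω₂) = 0.88224 + 0.00000j ; Δ = 0.12390 + 0.00000j
  [+1]  conj(Y_{8,1})(Ω₁) = 0.16410 + 0.32545j ; Y_{8,1}(Ω₂) = -0.50842 - 0.09910j ; Δ = -0.05118 - 0.18173j
  [+2]  conj(Y_{8,2})(Ω₁) = 0.14730 - 0.19917j ; Y_{8,2}(Ω₂) = 0.12575 + 0.05096j ; Δ = 0.02867 - 0.01754j
  [+3]  conj(Y_{8,3})(Ω₁) = 0.22469 + 0.03852j ; Y_{8,3}(Ω₂) = -0.01884 - 0.01228j ; Δ = -0.00376 - 0.00348j
  [+4]  conj(Y_{8,4})(Ω₁) = -0.13860 - 0.45245j ; Y_{8,4}(Ω₂) = 0.00190 + 0.00184j ; Δ = 0.00057 - 0.00111j
  [+5]  conj(Y_{8,5})(Ω₁) = -0.28118 + 0.26954j ; Y_{8,5}(Ω₂) = -0.00013 - 0.00019j ; Δ = 0.00009 + 0.00002j
  [+6]  conj(Y_{8,6})(Ω₁) = 0.18836 + 0.06653j ; Y_{8,6}(Ω₂) = 0.00001 + 0.00001j ; Δ = 0.00000 + 0.00000j
  [+7]  conj(Y_{8,7})(Ω₁) = -0.00865 - 0.06745j ; Y_{8,7}(Ω₂) = -0.00000 - 0.00000j ; Δ = -0.00000 + 0.00000j
  [+8]  conj(Y_{8,8})(Ω₁) = -0.01165 + 0.00788j ; Y_{8,8}(Ω₂) = 0.00000 + 0.00000j ; Δ = -0.00000 - 0.00000j
Σ over m = 0.07269 - 0.00000j; ×(4π/17) → 0.05373 - 0.00000j. Real part: 0.053731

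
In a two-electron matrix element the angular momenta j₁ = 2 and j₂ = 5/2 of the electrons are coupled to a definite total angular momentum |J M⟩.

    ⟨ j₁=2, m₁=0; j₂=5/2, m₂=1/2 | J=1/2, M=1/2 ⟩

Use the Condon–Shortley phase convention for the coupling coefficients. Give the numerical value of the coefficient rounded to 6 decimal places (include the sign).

+0.447214

√[2·4!0!1!/6! · 2!2!3!2!1!0!] = √(16/5)
  +(−1)^2/∏(2,2,0,1,0,0)! = 1/4  (running 1/4)
⟨..|..⟩ = √(16/5)·(1/4) = +0.447214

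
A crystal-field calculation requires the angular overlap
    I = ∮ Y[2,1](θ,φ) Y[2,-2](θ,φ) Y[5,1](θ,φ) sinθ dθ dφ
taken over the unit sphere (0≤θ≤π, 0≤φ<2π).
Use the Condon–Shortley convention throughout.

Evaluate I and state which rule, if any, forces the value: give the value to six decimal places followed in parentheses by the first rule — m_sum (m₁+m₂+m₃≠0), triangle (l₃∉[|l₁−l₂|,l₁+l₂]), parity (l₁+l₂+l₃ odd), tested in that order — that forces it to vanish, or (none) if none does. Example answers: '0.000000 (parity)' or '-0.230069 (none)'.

|2−2|≤5≤2+2 violated ⇒ I = 0

0.000000 (triangle)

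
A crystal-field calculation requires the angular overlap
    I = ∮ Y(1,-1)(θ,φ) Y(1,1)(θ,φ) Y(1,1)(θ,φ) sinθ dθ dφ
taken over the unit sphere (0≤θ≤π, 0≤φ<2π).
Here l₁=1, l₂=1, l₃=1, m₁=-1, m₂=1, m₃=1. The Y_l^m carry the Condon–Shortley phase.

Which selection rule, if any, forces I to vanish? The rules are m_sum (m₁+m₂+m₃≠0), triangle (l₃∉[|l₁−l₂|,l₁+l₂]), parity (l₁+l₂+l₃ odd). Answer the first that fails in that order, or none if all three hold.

m_sum

Σmᵢ = 1  ✗
l₃∈[|l₁−l₂|,l₁+l₂]=[0,2], have l₃=1
Σlᵢ = 3 ⇒ odd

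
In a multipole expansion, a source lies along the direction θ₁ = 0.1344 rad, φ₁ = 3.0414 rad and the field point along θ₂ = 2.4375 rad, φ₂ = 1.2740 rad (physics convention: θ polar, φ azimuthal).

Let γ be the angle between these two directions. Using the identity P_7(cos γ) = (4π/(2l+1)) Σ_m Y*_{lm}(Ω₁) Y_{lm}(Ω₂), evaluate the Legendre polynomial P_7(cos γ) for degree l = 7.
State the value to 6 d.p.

0.126614

Summing Y*_{l m}(θ₁,φ₁)·Y_{l m}(θ₂,φ₂) over m ∈ [−7, 7]; prefactor 4π/(2·7+1) = 0.837758:
  m=-7: (-0.000000+0.000000i) × (-0.020826-0.011561i) = +0.000000-0.000000i  (running Σ = +0.000000-0.000000i)
  m=-6: (+0.000009-0.000006i) × (-0.021874+0.102635i) = +0.000000+0.000001i  (running Σ = +0.000000+0.000001i)
  m=-5: (-0.000164+0.000090i) × (+0.272276-0.023697i) = -0.000042+0.000028i  (running Σ = -0.000042+0.000029i)
  m=-4: (+0.002108-0.000893i) × (-0.167354-0.414647i) = -0.000723-0.000725i  (running Σ = -0.000765-0.000695i)
  m=-3: (-0.019346+0.005997i) × (-0.301403+0.243936i) = +0.004368-0.006527i  (running Σ = +0.003603-0.007222i)
  m=-2: (+0.122456-0.024872i) × (-0.026583-0.017937i) = -0.003701-0.001535i  (running Σ = -0.000098-0.008757i)
  m=-1: (-0.481119+0.048367i) × (-0.115130+0.376452i) = +0.037184-0.186687i  (running Σ = +0.037085-0.195444i)
  m=0: (+0.833050-0.000000i) × (+0.092388+0.000000i) = +0.076964+0.000000i  (running Σ = +0.114049-0.195444i)
  m=1: (+0.481119+0.048367i) × (+0.115130+0.376452i) = +0.037184+0.186687i  (running Σ = +0.151233-0.008757i)
  m=2: (+0.122456+0.024872i) × (-0.026583+0.017937i) = -0.003701+0.001535i  (running Σ = +0.147531-0.007222i)
  m=3: (+0.019346+0.005997i) × (+0.301403+0.243936i) = +0.004368+0.006527i  (running Σ = +0.151899-0.000695i)
  m=4: (+0.002108+0.000893i) × (-0.167354+0.414647i) = -0.000723+0.000725i  (running Σ = +0.151176+0.000029i)
  m=5: (+0.000164+0.000090i) × (-0.272276-0.023697i) = -0.000042-0.000028i  (running Σ = +0.151134+0.000001i)
  m=6: (+0.000009+0.000006i) × (-0.021874-0.102635i) = +0.000000-0.000001i  (running Σ = +0.151134-0.000000i)
  m=7: (+0.000000+0.000000i) × (+0.020826-0.011561i) = +0.000000+0.000000i  (running Σ = +0.151134+0.000000i)
Σ over m = +0.151134+0.000000i; ×(4π/15) → +0.126614+0.000000i. Real part: 0.126614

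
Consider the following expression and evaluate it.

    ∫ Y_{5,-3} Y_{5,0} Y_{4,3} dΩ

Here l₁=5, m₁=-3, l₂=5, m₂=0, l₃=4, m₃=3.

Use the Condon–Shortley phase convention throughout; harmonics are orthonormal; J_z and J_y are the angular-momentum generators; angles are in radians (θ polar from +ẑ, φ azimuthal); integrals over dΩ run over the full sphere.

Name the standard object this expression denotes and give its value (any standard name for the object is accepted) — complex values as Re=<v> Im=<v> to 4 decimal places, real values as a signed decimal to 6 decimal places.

Gaunt coefficient, +0.130198

This is a Gaunt coefficient — the integral of a triple product of spherical harmonics over the sphere.
Checks pass: Σm=0; 14 even; l₃=4∈[0,10].
(2·5+1)(2·5+1)(2·4+1) = 1089
Δ: 6! 4! 4! / 15! → 1/3153150
sum: t=1:−1/69120 t=2:+1/1728 t=3:−1/576 t=4:+1/1728 t=5:−1/69120 = -7/11520
3j²(5 5 4; 0 0 0) = Δ·Π!·Σ² = 2/143  (sign -1)
sum: t=4:+1/6912 t=5:−1/17280 = 1/11520
3j²(5 5 4; -3 0 3) = Δ·Π!·Σ² = 2/143  (sign -1)
combine: 4πI² = 1089·2/143·2/143 = 36/169
take √, sign +1: I = 0.13019760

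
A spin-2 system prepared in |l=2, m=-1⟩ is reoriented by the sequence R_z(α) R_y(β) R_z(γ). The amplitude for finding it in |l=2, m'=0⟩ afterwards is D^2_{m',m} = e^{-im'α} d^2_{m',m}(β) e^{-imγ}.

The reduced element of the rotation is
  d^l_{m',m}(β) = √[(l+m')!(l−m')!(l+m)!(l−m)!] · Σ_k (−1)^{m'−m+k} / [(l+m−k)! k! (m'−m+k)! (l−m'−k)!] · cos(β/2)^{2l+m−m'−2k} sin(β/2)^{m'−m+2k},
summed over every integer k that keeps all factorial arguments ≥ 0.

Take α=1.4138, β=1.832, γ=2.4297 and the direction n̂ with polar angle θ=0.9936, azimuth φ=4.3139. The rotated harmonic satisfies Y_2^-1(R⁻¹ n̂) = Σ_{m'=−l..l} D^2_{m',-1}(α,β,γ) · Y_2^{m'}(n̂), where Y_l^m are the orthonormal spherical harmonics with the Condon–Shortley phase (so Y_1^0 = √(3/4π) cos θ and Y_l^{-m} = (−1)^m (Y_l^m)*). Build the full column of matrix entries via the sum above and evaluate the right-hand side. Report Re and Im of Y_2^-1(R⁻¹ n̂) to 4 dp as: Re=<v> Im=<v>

Re=-0.2657 Im=0.0397

Need the full column D^2_{m',-1} for m'=−2..2 at α=1.4138, β=1.8320, γ=2.4297.
cos(β/2)=0.608998, sin(β/2)=0.793172
d^2_{-2,-1}: single k=1 term ⇒ +0.358298;  D = +0.185721-0.306407i
d^2_{-1,-1}: k∈[0..1] ⇒ +0.137551 -0.699983 = -0.562432;  D = +0.429480+0.363148i
d^2_{0,-1}: k∈[0..1] ⇒ -0.438824 +0.744378 = +0.305554;  D = -0.231343+0.199609i
d^2_{1,-1}: k∈[0..1] ⇒ +0.699983 -0.395794 = +0.304188;  D = +0.160263+0.258547i
d^2_{2,-1}: single k=0 term ⇒ -0.607782;  D = -0.560300+0.235505i
Y_2^{m'}(θ=0.9936,φ=4.3139) and Σ D·Y over m':
  (+0.1857-0.3064i)·(-0.1896-0.1940i)  (+0.4295+0.3631i)·(-0.1371+0.3256i)  (-0.2313+0.1996i)·(-0.0337+0.0000i)  (+0.1603+0.2585i)·(+0.1371+0.3256i)  (-0.5603+0.2355i)·(-0.1896+0.1940i)
Y_2^-1(R⁻¹ n̂) = -0.265663+0.039658i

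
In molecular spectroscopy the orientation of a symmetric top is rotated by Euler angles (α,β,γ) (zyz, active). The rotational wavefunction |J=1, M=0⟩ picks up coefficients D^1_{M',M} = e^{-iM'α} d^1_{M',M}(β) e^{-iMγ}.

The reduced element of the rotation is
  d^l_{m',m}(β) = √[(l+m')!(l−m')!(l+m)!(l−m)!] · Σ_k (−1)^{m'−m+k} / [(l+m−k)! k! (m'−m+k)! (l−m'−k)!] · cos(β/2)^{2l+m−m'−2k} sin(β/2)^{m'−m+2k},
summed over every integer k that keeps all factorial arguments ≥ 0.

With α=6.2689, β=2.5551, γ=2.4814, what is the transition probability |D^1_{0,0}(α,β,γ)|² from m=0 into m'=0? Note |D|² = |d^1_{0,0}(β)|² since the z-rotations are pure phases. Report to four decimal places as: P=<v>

Split into d^1_{0,0}(β=2.5551) × two z-phases.
c=cos(2.555100/2)=0.289061, s=sin(2.555100/2)=0.957311; N=√[1·1·1·1]=1.000000
k: max(0,(0)−(0))=0 … min(1+(0),1−(0))=1
  k=0: (−1)^0·1.0000/(1)·0.2891^2·0.9573^0 = +0.083557
  k=1: (−1)^1·1.0000/(1)·0.2891^0·0.9573^2 = -0.916443
d^1_{0,0}(2.5551) = +0.083557 -0.916443 = -0.832887
|D^1_{0,0}|² = |d^1_{0,0}(β)|² = (-0.832887)² = 0.693701 (the z-rotation phases have unit modulus)

P=0.6937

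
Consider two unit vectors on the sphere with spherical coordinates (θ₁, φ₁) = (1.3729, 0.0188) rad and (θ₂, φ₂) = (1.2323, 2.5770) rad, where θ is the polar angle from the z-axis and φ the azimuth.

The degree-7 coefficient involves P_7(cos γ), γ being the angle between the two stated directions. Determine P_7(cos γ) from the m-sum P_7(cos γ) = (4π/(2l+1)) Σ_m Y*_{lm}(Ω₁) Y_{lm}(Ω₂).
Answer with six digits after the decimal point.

Summing Y*_{l m}(θ₁,φ₁)·Y_{l m}(θ₂,φ₂) over m ∈ [−7, 7]; prefactor 4π/(2·7+1) = 0.837758:
  m=-7: Y*=+0.431828+0.057159i  Y=+0.228922+0.240740i  product +0.085095+0.117043i
  m=-6: Y*=+0.324741+0.036787i  Y=-0.424424-0.106550i  product -0.133908-0.050215i
  m=-5: Y*=-0.164682-0.015526i  Y=+0.112797-0.037208i  product -0.019153+0.004376i
  m=-4: Y*=-0.332082-0.025020i  Y=+0.191791-0.233531i  product -0.069533+0.072753i
  m=-3: Y*=+0.068974+0.003894i  Y=-0.028919+0.233962i  product -0.002906+0.016025i
  m=-2: Y*=+0.323929+0.012185i  Y=+0.091062+0.192621i  product +0.027150+0.063505i
  m=-1: Y*=-0.031089-0.000585i  Y=-0.226131-0.143224i  product +0.006946+0.004585i
  m=+0: Y*=-0.319983-0.000000i  Y=-0.184037+0.000000i  product +0.058889+0.000000i
  m=+1: Y*=+0.031089-0.000585i  Y=+0.226131-0.143224i  product +0.006946-0.004585i
  m=+2: Y*=+0.323929-0.012185i  Y=+0.091062-0.192621i  product +0.027150-0.063505i
  m=+3: Y*=-0.068974+0.003894i  Y=+0.028919+0.233962i  product -0.002906-0.016025i
  m=+4: Y*=-0.332082+0.025020i  Y=+0.191791+0.233531i  product -0.069533-0.072753i
  m=+5: Y*=+0.164682-0.015526i  Y=-0.112797-0.037208i  product -0.019153-0.004376i
  m=+6: Y*=+0.324741-0.036787i  Y=-0.424424+0.106550i  product -0.133908+0.050215i
  m=+7: Y*=-0.431828+0.057159i  Y=-0.228922+0.240740i  product +0.085095-0.117043i
Total Σ_m = -0.153730+0.000000i. Multiply by 0.837758: -0.128789+0.000000i. P_7(cos γ) = -0.128789

-0.128789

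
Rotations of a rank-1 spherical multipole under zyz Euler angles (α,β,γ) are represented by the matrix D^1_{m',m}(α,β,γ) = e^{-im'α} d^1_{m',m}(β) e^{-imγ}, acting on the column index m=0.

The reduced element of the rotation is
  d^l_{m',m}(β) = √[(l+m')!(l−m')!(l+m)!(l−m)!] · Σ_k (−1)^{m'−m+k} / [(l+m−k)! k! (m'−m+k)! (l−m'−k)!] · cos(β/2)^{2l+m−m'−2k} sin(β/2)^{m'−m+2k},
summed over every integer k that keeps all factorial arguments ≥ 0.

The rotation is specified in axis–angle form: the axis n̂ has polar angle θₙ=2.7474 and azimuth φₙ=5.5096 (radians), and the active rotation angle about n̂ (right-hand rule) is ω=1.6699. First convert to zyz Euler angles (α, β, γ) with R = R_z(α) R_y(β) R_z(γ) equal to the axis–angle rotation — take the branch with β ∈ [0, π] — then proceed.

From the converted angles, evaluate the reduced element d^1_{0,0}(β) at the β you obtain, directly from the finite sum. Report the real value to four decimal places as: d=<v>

d=0.8379

Axis–angle → zyz. n̂ = (sinθₙcosφₙ, sinθₙsinφₙ, cosθₙ) = (+0.274763, -0.268347, -0.923307), ω = 1.6699.
R = I cosω + sinω [n̂]ₓ + (1−cosω) n̂n̂ᵀ gives
  R = [-0.015978, +0.837750, -0.545820; -0.999803, -0.019807, -0.001134; -0.011761, +0.545695, +0.837901]
β = atan2(√(R₁₃²+R₂₃²), R₃₃) = 0.577369; α = atan2(R₂₃, R₁₃) mod 2π = 3.143670; γ = atan2(R₃₂, −R₃₁) mod 2π = 1.549248
d^1_{0,0}(β=0.5774) via the finite sum:
Half-angle: c=0.958619, s=0.284692. N=√(1·1·1·1)=1.000000
k∈{0,1} keeps every argument non-negative
  k=0: (−1)^0·1.0000/(1)·0.9586^2·0.2847^0 = +0.918951
  k=1: (−1)^1·1.0000/(1)·0.9586^0·0.2847^2 = -0.081049
d^1_{0,0}(0.5774) = +0.918951 -0.081049 = +0.837901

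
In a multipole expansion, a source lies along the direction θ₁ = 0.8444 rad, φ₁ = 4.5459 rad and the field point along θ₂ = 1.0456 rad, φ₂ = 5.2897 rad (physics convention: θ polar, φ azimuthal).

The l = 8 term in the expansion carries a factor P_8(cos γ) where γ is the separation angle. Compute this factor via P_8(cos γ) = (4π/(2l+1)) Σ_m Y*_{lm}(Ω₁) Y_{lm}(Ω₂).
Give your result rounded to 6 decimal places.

-0.062605

Expand P_8 via completeness: Σ_{m} conj(Y_{8,m}) at Ω₁ times Y_{8,m} at Ω₂ —
  m=-8: Y*=(0.011897, -0.048852)  Y=(-0.015179, 0.161171)  product (0.007693, 0.002659)
  m=-7: Y*=(0.164204, 0.070467)  Y=(0.293835, 0.233372)  product (0.031804, 0.059026)
  m=-6: Y*=(-0.199734, 0.310339)  Y=(0.415040, -0.138588)  product (-0.039888, 0.156484)
  m=-5: Y*=(-0.337335, -0.306998)  Y=(0.038441, -0.147446)  product (-0.058233, 0.037937)
  m=-4: Y*=(0.181077, -0.142271)  Y=(0.182287, 0.200261)  product (0.061499, 0.010329)
  m=-3: Y*=(-0.102170, -0.187258)  Y=(0.299987, -0.048762)  product (-0.039781, -0.051193)
  m=-2: Y*=(0.339789, -0.117518)  Y=(-0.051797, 0.117190)  product (-0.003828, 0.045907)
  m=-1: Y*=(-0.009018, -0.053664)  Y=(0.180438, 0.277029)  product (0.013239, -0.012181)
  m=+0: Y*=(0.365904, -0.000000)  Y=(-0.081178, 0.000000)  product (-0.029703, 0.000000)
  m=+1: Y*=(0.009018, -0.053664)  Y=(-0.180438, 0.277029)  product (0.013239, 0.012181)
  m=+2: Y*=(0.339789, 0.117518)  Y=(-0.051797, -0.117190)  product (-0.003828, -0.045907)
  m=+3: Y*=(0.102170, -0.187258)  Y=(-0.299987, -0.048762)  product (-0.039781, 0.051193)
  m=+4: Y*=(0.181077, 0.142271)  Y=(0.182287, -0.200261)  product (0.061499, -0.010329)
  m=+5: Y*=(0.337335, -0.306998)  Y=(-0.038441, -0.147446)  product (-0.058233, -0.037937)
  m=+6: Y*=(-0.199734, -0.310339)  Y=(0.415040, 0.138588)  product (-0.039888, -0.156484)
  m=+7: Y*=(-0.164204, 0.070467)  Y=(-0.293835, 0.233372)  product (0.031804, -0.059026)
  m=+8: Y*=(0.011897, 0.048852)  Y=(-0.015179, -0.161171)  product (0.007693, -0.002659)
Total Σ_m = (-0.084693, -0.000000). Multiply by 0.739198: (-0.062605, -0.000000). P_8(cos γ) = -0.062605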